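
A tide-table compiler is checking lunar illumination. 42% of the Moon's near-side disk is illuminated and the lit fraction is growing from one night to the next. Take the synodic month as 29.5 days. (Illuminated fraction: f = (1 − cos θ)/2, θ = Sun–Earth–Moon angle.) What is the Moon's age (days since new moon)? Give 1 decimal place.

From f = (1 − cos θ)/2: cos θ = 1 − 2×0.42 = 0.160; arccos → 80.8°.
Waxing ⇒ before full, so θ = 80.8°.
That fraction of the synodic month is 80.8/360 × 29.5 d ≈ 6.62 d.

6.6 days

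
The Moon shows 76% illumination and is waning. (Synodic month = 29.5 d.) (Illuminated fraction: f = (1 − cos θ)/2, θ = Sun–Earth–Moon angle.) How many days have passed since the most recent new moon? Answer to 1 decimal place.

From f = (1 − cos θ)/2: cos θ = 1 − 2×0.76 = -0.520; arccos → 121.3°.
A waning Moon lies in 180°–360°, so θ = 360° − 121.3° = 238.7°.
Age = 29.5 × 238.7°/360° ≈ 19.56 days.

19.6 days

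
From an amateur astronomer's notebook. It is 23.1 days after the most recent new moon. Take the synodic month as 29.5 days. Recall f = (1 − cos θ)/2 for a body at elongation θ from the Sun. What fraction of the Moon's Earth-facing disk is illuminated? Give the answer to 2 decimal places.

Elongation θ = 360° × 23.1/29.5 ≈ 281.9°.
cos 281.9° = 0.206, so f = (1 − 0.206)/2 = 0.397.

0.40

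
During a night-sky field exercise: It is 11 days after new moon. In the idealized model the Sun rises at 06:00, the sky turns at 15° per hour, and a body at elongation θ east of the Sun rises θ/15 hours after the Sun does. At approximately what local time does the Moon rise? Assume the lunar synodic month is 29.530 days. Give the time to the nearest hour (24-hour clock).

Phase angle: θ = 360°·(11 d)/(29.530 d) = 134.1°.
The Moon trails the Sun by θ/15 = 134.1/15 ≈ 8.94 hours.
06:00 + 8.94 h ≈ 14:56 → 15:00 to the nearest hour.

15:00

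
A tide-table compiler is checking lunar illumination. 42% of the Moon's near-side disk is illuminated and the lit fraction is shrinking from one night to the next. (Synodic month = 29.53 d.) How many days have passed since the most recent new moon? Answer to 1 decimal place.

22.9 days

Invert f = (1 − cos θ)/2 to get cos θ = 1 − 2(0.42) = 0.160, hence θ₀ = arccos 0.160 = 80.8°.
A waning Moon lies in 180°–360°, so θ = 360° − 80.8° = 279.2°.
That fraction of the synodic month is 279.2/360 × 29.53 d ≈ 22.90 d.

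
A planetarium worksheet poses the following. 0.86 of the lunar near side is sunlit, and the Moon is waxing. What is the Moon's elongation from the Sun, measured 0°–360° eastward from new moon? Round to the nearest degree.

Invert f = (1 − cos θ)/2 to get cos θ = 1 − 2(0.86) = -0.720, hence θ₀ = arccos -0.720 = 136.1°.
Waxing ⇒ before full, so θ = 136.1°.

136°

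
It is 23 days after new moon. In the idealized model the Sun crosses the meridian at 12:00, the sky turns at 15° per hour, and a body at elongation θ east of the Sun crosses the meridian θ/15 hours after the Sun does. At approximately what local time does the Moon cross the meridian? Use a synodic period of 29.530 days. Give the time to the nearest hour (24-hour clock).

07:00

The Moon has covered 23/29.530 of its cycle, so θ ≈ 360° × 23/29.530 = 280.4°.
At 15° of sky rotation per hour, 280.4° corresponds to a 18.69 h lag.
12:00 + 18.69 h ≈ 06:42 → 07:00 to the nearest hour.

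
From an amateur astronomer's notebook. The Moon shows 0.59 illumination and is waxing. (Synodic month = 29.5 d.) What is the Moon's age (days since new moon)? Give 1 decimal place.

8.2 days

cos θ = 1 − 2f = -0.180, giving a principal value of 100.4°.
The Moon is waxing (0°–180°), so θ = 100.4° directly.
At 360°/29.5 d per day, 100.4° corresponds to 8.22 days.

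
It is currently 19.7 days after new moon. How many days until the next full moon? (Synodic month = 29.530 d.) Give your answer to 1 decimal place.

24.6 days

Full moon occurs at elongation 180°, i.e. at age 29.530 × 180/360 = 14.765 d.
Already past this cycle's full moon; the next is at 14.765 + 29.530 = 44.295 d, so 44.295 − 19.7 = 24.595 days.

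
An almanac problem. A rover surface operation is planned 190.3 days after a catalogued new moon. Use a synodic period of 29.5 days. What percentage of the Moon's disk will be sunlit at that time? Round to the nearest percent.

98%

190.3/29.5 = 6.451 lunations, so 6 complete cycles and 13.30 d into the next.
Phase angle: θ = 360°·(13.30 d)/(29.5 d) = 162.3°.
Illuminated fraction = (1 − cos 162.3°)/2 = (1 − (-0.953))/2 ≈ 0.976, so 98%.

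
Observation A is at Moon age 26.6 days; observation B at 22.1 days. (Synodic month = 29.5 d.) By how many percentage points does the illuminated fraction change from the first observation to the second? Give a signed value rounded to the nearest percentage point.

First observation: θ = 360°·26.6/29.5 = 324.6°, so f = 0.092.
Second observation: θ = 269.7°, f = 0.503.
Δf = 0.503 − 0.092 = +0.410, i.e. +41 pp.

+41 percentage points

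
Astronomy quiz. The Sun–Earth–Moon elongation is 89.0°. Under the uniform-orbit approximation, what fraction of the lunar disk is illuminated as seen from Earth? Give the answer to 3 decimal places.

f = (1 − cos 89.0°)/2 = (1 − 0.017)/2 ≈ 0.491.

0.491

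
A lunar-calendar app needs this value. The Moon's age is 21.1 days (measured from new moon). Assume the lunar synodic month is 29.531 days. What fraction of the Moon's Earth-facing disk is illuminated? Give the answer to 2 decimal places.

0.61

The Moon has covered 21.1/29.531 of its cycle, so θ ≈ 360° × 21.1/29.531 = 257.2°.
With cos θ = (-0.221), the lit fraction is (1 − (-0.221))/2 ≈ 0.611.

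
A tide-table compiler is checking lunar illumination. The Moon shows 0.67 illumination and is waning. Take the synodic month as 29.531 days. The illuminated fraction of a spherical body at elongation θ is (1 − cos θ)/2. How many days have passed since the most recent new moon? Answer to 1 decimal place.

From f = (1 − cos θ)/2: cos θ = 1 − 2×0.67 = -0.340; arccos → 109.9°.
Since the Moon is past full (waning), take the reflex angle: θ = 360° − 109.9° = 250.1°.
That fraction of the synodic month is 250.1/360 × 29.531 d ≈ 20.52 d.

20.5 days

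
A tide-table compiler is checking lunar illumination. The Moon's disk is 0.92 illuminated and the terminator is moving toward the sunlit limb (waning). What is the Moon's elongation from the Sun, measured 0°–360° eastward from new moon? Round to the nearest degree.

Invert f = (1 − cos θ)/2 to get cos θ = 1 − 2(0.92) = -0.840, hence θ₀ = arccos -0.840 = 147.1°.
A waning Moon lies in 180°–360°, so θ = 360° − 147.1° = 212.9°.

213°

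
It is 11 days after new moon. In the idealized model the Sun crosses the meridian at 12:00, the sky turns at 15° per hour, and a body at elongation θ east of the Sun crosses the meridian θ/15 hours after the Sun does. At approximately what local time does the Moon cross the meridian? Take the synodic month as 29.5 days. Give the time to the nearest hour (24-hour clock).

21:00

Elongation θ = 360° × 11/29.5 ≈ 134.2°.
The Moon trails the Sun by θ/15 = 134.2/15 ≈ 8.95 hours.
12:00 + 8.95 h ≈ 20:57 → 21:00 to the nearest hour.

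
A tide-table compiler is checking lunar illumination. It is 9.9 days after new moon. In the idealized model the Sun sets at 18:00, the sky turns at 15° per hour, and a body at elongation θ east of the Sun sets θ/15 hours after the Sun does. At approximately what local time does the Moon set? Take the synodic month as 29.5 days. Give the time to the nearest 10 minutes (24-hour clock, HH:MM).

02:00

The Moon has covered 9.9/29.5 of its cycle, so θ ≈ 360° × 9.9/29.5 = 120.8°.
Delay after the Sun = 120.8° / (15°/h) ≈ 8.05 h.
18:00 + 8.054 h ≈ 02:03 → 02:00 to the nearest ten minutes.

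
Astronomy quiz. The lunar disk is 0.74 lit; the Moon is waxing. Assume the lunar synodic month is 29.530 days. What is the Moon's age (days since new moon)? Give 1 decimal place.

9.7 days

cos θ = 1 − 2f = -0.480, giving a principal value of 118.7°.
The Moon is waxing (0°–180°), so θ = 118.7° directly.
At 360°/29.530 d per day, 118.7° corresponds to 9.74 days.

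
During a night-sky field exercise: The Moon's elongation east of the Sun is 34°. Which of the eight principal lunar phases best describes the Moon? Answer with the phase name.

34° lies in the waxing crescent sector of the 8-phase cycle.

waxing crescent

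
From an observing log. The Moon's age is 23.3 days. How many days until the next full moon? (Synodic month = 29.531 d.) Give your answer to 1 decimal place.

21.0 days

Full moon is 0.5 of the way through the cycle: age 0.5 × 29.531 = 14.765 d.
This lunation's full moon (14.765 d) has passed, so add one period: 44.296 − 23.3 = 20.996 days.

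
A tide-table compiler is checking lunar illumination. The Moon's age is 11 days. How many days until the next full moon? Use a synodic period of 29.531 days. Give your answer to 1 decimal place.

Full moon occurs at elongation 180°, i.e. at age 29.531 × 180/360 = 14.765 d.
So 3.765 days remain (14.765 − 11).

3.8 days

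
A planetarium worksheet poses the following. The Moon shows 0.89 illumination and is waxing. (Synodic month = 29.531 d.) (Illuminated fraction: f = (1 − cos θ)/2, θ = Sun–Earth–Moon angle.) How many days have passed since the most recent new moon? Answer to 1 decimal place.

Invert f = (1 − cos θ)/2 to get cos θ = 1 − 2(0.89) = -0.780, hence θ₀ = arccos -0.780 = 141.3°.
Waxing ⇒ before full, so θ = 141.3°.
At 360°/29.531 d per day, 141.3° corresponds to 11.59 days.

11.6 days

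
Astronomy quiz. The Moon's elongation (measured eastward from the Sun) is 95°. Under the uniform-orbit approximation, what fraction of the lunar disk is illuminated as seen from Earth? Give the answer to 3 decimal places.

0.544

Half-versine of 95°: (1 − (-0.087))/2 = 0.544.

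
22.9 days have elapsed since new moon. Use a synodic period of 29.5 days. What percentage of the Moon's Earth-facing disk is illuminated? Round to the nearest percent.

42%

Phase angle: θ = 360°·(22.9 d)/(29.5 d) = 279.5°.
With cos θ = 0.164, the lit fraction is (1 − 0.164)/2 ≈ 0.418, so 42%.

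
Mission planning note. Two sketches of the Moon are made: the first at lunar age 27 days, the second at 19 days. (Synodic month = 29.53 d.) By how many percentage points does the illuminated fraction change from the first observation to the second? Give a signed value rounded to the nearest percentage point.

+74 percentage points

First observation: θ = 360°·27/29.53 = 329.2°, so f = 0.071.
Second observation: θ = 231.6°, f = 0.810.
Δf = 0.810 − 0.071 = +0.740, i.e. +74 pp.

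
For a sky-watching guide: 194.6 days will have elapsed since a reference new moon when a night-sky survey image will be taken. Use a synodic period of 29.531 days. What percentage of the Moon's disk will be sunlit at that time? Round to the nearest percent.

Reduce mod P: 194.6 − 6×29.531 = 17.41 d into the current lunation.
Phase angle: θ = 360°·(17.41 d)/(29.531 d) = 212.3°.
Illuminated fraction = (1 − cos 212.3°)/2 = (1 − (-0.845))/2 ≈ 0.923, so 92%.

92%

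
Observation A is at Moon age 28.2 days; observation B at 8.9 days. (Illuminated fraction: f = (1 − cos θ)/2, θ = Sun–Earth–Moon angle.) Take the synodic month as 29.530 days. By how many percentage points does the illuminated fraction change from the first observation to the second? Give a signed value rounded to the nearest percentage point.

+64 pp

First observation: θ = 360°·28.2/29.530 = 343.8°, so f = 0.020.
Second observation: θ = 108.5°, f = 0.659.
Δf = 0.659 − 0.020 = +0.639, i.e. +64 pp.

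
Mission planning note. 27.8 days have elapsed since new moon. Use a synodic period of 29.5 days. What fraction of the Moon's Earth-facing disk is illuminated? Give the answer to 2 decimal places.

0.03

Elongation θ = 360° × 27.8/29.5 ≈ 339.3°.
With cos θ = 0.935, the lit fraction is (1 − 0.935)/2 ≈ 0.032.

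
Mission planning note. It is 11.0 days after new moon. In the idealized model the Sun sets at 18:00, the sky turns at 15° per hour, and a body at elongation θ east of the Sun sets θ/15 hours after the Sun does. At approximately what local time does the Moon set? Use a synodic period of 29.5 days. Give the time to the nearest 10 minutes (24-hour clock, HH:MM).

Elongation θ = 360° × 11.0/29.5 ≈ 134.2°.
At 15° of sky rotation per hour, 134.2° corresponds to a 8.95 h lag.
18:00 + 8.949 h ≈ 02:57 → 03:00 to the nearest ten minutes.

03:00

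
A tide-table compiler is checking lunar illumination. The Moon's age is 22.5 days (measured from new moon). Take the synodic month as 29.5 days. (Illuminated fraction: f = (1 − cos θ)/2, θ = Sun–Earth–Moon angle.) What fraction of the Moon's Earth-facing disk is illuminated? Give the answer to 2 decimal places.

0.46

Elongation θ = 360° × 22.5/29.5 ≈ 274.6°.
With cos θ = 0.080, the lit fraction is (1 − 0.080)/2 ≈ 0.460.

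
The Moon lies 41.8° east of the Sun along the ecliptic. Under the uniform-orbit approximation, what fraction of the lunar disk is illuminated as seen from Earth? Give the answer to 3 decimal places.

f = (1 − cos 41.8°)/2 = (1 − 0.745)/2 ≈ 0.127.

0.127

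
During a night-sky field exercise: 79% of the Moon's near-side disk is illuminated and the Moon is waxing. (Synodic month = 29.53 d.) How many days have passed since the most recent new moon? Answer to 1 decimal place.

From f = (1 − cos θ)/2: cos θ = 1 − 2×0.79 = -0.580; arccos → 125.5°.
Waxing ⇒ before full, so θ = 125.5°.
That fraction of the synodic month is 125.5/360 × 29.53 d ≈ 10.29 d.

10.3 days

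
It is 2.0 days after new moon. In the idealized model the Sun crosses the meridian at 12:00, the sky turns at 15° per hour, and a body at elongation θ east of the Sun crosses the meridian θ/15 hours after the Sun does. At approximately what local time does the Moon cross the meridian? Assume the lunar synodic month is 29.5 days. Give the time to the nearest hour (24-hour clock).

14:00

Elongation θ = 360° × 2.0/29.5 ≈ 24.4°.
The Moon trails the Sun by θ/15 = 24.4/15 ≈ 1.63 hours.
12:00 + 1.63 h ≈ 13:38 → 14:00 to the nearest hour.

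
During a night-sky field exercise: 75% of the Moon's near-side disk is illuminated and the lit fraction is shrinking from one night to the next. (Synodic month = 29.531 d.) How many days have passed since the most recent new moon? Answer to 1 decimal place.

From f = (1 − cos θ)/2: cos θ = 1 − 2×0.75 = -0.500; arccos → 120.0°.
Waning ⇒ past full, so θ = 360° − 120.0° = 240.0°.
At 360°/29.531 d per day, 240.0° corresponds to 19.69 days.

19.7 days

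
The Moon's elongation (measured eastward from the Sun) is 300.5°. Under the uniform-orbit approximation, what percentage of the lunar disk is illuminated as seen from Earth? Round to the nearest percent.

25%

f = (1 − cos 300.5°)/2 = (1 − 0.508)/2 ≈ 0.246, i.e. 25%.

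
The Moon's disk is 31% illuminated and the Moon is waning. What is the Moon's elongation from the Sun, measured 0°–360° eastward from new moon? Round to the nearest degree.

292°

cos θ = 1 − 2f = 0.380, giving a principal value of 67.7°.
Since the Moon is past full (waning), take the reflex angle: θ = 360° − 67.7° = 292.3°.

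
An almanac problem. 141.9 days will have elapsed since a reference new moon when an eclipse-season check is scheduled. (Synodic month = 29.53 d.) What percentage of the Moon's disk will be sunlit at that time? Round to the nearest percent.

33%

Reduce mod P: 141.9 − 4×29.53 = 23.78 d into the current lunation.
Phase angle: θ = 360°·(23.78 d)/(29.53 d) = 289.9°.
cos 289.9° = 0.340, so f = (1 − 0.340)/2 = 0.330, so 33%.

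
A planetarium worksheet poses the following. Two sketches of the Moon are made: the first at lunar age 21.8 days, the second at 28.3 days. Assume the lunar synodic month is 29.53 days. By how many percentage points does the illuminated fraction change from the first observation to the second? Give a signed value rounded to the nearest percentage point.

θ₁ = 360° × 21.8/29.53 = 265.8°, f₁ = (1 − cos θ₁)/2 = 0.537.
θ₂ = 360° × 28.3/29.53 = 345.0°, f₂ = (1 − cos θ₂)/2 = 0.017.
Change = f₂ − f₁ = -0.520 → -52 percentage points.

-52 percentage points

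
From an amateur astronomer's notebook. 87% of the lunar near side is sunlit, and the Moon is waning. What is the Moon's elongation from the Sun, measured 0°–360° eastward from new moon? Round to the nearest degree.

From f = (1 − cos θ)/2: cos θ = 1 − 2×0.87 = -0.740; arccos → 137.7°.
Waning ⇒ past full, so θ = 360° − 137.7° = 222.3°.

222°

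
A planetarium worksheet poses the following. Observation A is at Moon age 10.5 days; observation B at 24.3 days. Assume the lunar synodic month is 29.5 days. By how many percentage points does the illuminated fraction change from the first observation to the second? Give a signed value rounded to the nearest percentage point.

-53 percentage points

θ₁ = 360° × 10.5/29.5 = 128.1°, f₁ = (1 − cos θ₁)/2 = 0.809.
θ₂ = 360° × 24.3/29.5 = 296.5°, f₂ = (1 − cos θ₂)/2 = 0.277.
Change = f₂ − f₁ = -0.532 → -53 percentage points.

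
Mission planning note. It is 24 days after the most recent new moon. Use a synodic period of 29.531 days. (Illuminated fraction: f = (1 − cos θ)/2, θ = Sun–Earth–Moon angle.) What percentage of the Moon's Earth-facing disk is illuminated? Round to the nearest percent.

Phase angle: θ = 360°·(24 d)/(29.531 d) = 292.6°.
Illuminated fraction = (1 − cos 292.6°)/2 = (1 − 0.384)/2 ≈ 0.308, so 31%.

31%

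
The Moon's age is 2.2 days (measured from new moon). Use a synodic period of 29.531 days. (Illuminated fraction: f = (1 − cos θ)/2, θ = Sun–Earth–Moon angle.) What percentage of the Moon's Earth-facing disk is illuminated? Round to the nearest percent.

5%

Phase angle: θ = 360°·(2.2 d)/(29.531 d) = 26.8°.
Illuminated fraction = (1 − cos 26.8°)/2 = (1 − 0.892)/2 ≈ 0.054, so 5%.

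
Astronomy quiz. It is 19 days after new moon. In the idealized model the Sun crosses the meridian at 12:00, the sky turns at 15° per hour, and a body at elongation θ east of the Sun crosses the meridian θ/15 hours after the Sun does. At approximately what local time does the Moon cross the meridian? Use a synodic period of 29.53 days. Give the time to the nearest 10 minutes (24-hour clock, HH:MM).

Phase angle: θ = 360°·(19 d)/(29.53 d) = 231.6°.
At 15° of sky rotation per hour, 231.6° corresponds to a 15.44 h lag.
12:00 + 15.442 h ≈ 03:27 → 03:30 to the nearest ten minutes.

03:30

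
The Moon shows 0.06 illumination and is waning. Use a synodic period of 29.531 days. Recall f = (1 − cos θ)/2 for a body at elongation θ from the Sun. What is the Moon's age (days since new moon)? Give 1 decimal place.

27.2 days

cos θ = 1 − 2f = 0.880, giving a principal value of 28.4°.
Since the Moon is past full (waning), take the reflex angle: θ = 360° − 28.4° = 331.6°.
Age = 29.531 × 331.6°/360° ≈ 27.20 days.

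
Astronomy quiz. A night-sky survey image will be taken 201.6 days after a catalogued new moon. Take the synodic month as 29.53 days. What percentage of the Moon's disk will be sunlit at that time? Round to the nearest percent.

27%

201.6/29.53 = 6.827 lunations, so 6 complete cycles and 24.42 d into the next.
Phase angle: θ = 360°·(24.42 d)/(29.53 d) = 297.7°.
With cos θ = 0.465, the lit fraction is (1 − 0.465)/2 ≈ 0.268, so 27%.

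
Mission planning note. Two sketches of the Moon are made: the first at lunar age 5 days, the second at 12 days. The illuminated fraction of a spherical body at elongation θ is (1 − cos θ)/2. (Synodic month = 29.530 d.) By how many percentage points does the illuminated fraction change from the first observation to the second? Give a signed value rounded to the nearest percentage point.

+66 pp

θ₁ = 360° × 5/29.530 = 61.0°, f₁ = (1 − cos θ₁)/2 = 0.257.
θ₂ = 360° × 12/29.530 = 146.3°, f₂ = (1 − cos θ₂)/2 = 0.916.
Change = f₂ − f₁ = +0.659 → +66 percentage points.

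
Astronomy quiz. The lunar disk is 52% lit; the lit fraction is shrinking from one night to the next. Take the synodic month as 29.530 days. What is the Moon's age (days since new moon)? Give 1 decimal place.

cos θ = 1 − 2f = -0.040, giving a principal value of 92.3°.
A waning Moon lies in 180°–360°, so θ = 360° − 92.3° = 267.7°.
At 360°/29.530 d per day, 267.7° corresponds to 21.96 days.

22.0 days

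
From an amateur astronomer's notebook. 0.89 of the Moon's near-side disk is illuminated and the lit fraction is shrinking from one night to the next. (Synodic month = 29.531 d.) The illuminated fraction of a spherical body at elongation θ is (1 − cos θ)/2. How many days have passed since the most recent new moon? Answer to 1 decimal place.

cos θ = 1 − 2f = -0.780, giving a principal value of 141.3°.
Waning ⇒ past full, so θ = 360° − 141.3° = 218.7°.
At 360°/29.531 d per day, 218.7° corresponds to 17.94 days.

17.9 days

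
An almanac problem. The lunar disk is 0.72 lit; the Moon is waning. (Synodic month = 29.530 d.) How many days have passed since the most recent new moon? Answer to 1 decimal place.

20.0 days

Invert f = (1 − cos θ)/2 to get cos θ = 1 − 2(0.72) = -0.440, hence θ₀ = arccos -0.440 = 116.1°.
A waning Moon lies in 180°–360°, so θ = 360° − 116.1° = 243.9°.
At 360°/29.530 d per day, 243.9° corresponds to 20.01 days.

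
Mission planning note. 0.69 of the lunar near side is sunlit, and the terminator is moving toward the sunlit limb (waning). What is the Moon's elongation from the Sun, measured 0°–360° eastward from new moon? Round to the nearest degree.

From f = (1 − cos θ)/2: cos θ = 1 − 2×0.69 = -0.380; arccos → 112.3°.
Since the Moon is past full (waning), take the reflex angle: θ = 360° − 112.3° = 247.7°.

248°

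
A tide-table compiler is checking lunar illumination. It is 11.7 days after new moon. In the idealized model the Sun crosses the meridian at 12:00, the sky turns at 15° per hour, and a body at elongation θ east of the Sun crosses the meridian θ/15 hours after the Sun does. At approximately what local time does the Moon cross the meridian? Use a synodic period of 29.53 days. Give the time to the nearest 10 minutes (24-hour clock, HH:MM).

21:30

Phase angle: θ = 360°·(11.7 d)/(29.53 d) = 142.6°.
Delay after the Sun = 142.6° / (15°/h) ≈ 9.51 h.
12:00 + 9.509 h ≈ 21:31 → 21:30 to the nearest ten minutes.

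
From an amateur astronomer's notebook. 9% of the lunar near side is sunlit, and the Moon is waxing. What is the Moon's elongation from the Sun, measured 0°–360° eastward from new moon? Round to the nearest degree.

35°

cos θ = 1 − 2f = 0.820, giving a principal value of 34.9°.
The Moon is waxing (0°–180°), so θ = 34.9° directly.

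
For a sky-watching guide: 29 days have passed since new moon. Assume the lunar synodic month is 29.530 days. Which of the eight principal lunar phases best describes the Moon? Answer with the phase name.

θ ≈ 360° × 29/29.530 = 354°, which falls in the new moon sector.

new moon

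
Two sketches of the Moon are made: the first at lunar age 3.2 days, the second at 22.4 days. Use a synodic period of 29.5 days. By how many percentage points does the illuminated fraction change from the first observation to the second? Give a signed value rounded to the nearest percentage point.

First observation: θ = 360°·3.2/29.5 = 39.1°, so f = 0.112.
Second observation: θ = 273.4°, f = 0.471.
Δf = 0.471 − 0.112 = +0.359, i.e. +36 pp.

+36 percentage points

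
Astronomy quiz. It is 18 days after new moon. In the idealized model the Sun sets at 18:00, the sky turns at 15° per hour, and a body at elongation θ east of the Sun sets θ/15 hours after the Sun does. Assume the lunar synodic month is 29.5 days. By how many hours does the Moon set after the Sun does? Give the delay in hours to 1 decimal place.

14.6 h

The Moon has covered 18/29.5 of its cycle, so θ ≈ 360° × 18/29.5 = 219.7°.
Delay after the Sun = 219.7° / (15°/h) ≈ 14.64 h.
So the Moon sets 14.64 h after the Sun.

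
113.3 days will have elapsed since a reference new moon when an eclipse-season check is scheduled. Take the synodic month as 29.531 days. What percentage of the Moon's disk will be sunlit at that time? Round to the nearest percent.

113.3/29.531 = 3.837 lunations, so 3 complete cycles and 24.71 d into the next.
Elongation θ = 360° × 24.71/29.531 ≈ 301.2°.
cos 301.2° = 0.518, so f = (1 − 0.518)/2 = 0.241, so 24%.

24%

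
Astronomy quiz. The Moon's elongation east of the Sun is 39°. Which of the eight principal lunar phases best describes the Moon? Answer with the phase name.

The waxing crescent sector spans roughly 22°–68°; 39° falls inside it.

waxing crescent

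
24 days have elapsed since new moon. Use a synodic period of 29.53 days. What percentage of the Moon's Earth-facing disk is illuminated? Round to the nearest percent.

31%

The Moon has covered 24/29.53 of its cycle, so θ ≈ 360° × 24/29.53 = 292.6°.
Illuminated fraction = (1 − cos 292.6°)/2 = (1 − 0.384)/2 ≈ 0.308, so 31%.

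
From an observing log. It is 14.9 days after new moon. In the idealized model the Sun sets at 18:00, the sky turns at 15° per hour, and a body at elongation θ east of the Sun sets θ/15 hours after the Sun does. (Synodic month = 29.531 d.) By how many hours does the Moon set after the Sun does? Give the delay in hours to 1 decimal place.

Elongation θ = 360° × 14.9/29.531 ≈ 181.6°.
At 15° of sky rotation per hour, 181.6° corresponds to a 12.11 h lag.
So the Moon sets 12.11 h after the Sun.

12.1 h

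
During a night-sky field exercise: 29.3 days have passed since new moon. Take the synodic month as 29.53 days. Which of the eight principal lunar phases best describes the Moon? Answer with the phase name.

new moon

θ ≈ 360° × 29.3/29.53 = 357°, which falls in the new moon sector.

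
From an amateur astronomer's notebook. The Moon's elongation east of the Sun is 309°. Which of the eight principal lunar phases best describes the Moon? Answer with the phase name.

waning crescent

309° lies in the waning crescent sector of the 8-phase cycle.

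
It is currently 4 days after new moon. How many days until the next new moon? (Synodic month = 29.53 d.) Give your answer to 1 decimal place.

One full lunation from the last new moon is 29.53 d; remaining = 29.53 − 4 = 25.530 d.

25.5 days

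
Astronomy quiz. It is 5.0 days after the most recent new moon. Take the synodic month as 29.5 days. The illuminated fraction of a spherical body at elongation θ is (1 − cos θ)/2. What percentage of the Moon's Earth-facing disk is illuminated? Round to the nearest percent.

26%

Phase angle: θ = 360°·(5.0 d)/(29.5 d) = 61.0°.
With cos θ = 0.485, the lit fraction is (1 − 0.485)/2 ≈ 0.258, so 26%.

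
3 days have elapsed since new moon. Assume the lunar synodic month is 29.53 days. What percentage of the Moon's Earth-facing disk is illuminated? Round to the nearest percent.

Phase angle: θ = 360°·(3 d)/(29.53 d) = 36.6°.
cos 36.6° = 0.803, so f = (1 − 0.803)/2 = 0.098, so 10%.

10%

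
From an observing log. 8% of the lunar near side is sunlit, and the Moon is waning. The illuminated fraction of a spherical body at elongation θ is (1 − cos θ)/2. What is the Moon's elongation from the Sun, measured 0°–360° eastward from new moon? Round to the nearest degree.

327°

cos θ = 1 − 2f = 0.840, giving a principal value of 32.9°.
Since the Moon is past full (waning), take the reflex angle: θ = 360° − 32.9° = 327.1°.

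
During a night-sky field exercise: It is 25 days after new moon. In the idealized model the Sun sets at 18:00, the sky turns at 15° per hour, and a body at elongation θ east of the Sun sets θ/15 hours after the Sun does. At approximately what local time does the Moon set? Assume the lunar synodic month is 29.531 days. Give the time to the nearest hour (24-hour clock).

14:00

Elongation θ = 360° × 25/29.531 ≈ 304.8°.
Delay after the Sun = 304.8° / (15°/h) ≈ 20.32 h.
18:00 + 20.32 h ≈ 14:19 → 14:00 to the nearest hour.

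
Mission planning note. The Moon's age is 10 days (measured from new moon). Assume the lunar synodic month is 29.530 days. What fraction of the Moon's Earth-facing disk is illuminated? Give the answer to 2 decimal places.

Phase angle: θ = 360°·(10 d)/(29.530 d) = 121.9°.
With cos θ = (-0.529), the lit fraction is (1 − (-0.529))/2 ≈ 0.764.

0.76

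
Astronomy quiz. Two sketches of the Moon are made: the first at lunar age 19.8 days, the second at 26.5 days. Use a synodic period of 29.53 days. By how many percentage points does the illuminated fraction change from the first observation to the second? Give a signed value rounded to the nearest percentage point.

-64 percentage points

First observation: θ = 360°·19.8/29.53 = 241.4°, so f = 0.739.
Second observation: θ = 323.1°, f = 0.100.
Δf = 0.100 − 0.739 = -0.639, i.e. -64 pp.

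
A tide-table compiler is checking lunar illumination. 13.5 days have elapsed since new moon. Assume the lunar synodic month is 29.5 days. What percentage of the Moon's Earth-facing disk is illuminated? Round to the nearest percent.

Phase angle: θ = 360°·(13.5 d)/(29.5 d) = 164.7°.
Illuminated fraction = (1 − cos 164.7°)/2 = (1 − (-0.965))/2 ≈ 0.982, so 98%.

98%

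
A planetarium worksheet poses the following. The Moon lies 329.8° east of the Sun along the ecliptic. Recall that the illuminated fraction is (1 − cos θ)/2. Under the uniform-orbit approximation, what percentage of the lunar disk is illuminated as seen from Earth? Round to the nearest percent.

7%

cos 329.8° = 0.864, so f = (1 − 0.864)/2 = 0.068, i.e. 7%.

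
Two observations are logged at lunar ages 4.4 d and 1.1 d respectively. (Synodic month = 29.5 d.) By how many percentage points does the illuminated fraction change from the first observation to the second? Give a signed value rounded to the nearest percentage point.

θ₁ = 360° × 4.4/29.5 = 53.7°, f₁ = (1 − cos θ₁)/2 = 0.204.
θ₂ = 360° × 1.1/29.5 = 13.4°, f₂ = (1 − cos θ₂)/2 = 0.014.
Change = f₂ − f₁ = -0.190 → -19 percentage points.

-19 pp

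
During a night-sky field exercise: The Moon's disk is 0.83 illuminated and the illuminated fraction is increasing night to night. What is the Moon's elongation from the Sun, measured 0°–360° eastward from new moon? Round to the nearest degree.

cos θ = 1 − 2f = -0.660, giving a principal value of 131.3°.
The Moon is waxing (0°–180°), so θ = 131.3° directly.

131°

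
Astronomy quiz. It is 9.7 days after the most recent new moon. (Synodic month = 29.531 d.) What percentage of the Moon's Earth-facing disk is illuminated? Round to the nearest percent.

74%

Phase angle: θ = 360°·(9.7 d)/(29.531 d) = 118.2°.
cos 118.2° = (-0.473), so f = (1 − (-0.473))/2 = 0.737, so 74%.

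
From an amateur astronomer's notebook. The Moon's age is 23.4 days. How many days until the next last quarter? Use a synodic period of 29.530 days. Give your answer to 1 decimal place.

28.3 days

Last quarter is 0.75 of the way through the cycle: age 0.75 × 29.530 = 22.148 d.
This lunation's last quarter (22.148 d) has passed, so add one period: 51.678 − 23.4 = 28.278 days.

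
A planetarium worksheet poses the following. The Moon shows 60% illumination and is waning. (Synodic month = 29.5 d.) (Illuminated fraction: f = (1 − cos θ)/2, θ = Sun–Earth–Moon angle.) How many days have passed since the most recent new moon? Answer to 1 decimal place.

From f = (1 − cos θ)/2: cos θ = 1 − 2×0.60 = -0.200; arccos → 101.5°.
A waning Moon lies in 180°–360°, so θ = 360° − 101.5° = 258.5°.
Age = 29.5 × 258.5°/360° ≈ 21.18 days.

21.2 days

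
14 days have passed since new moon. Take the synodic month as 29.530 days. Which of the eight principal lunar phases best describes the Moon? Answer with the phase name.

At 14/29.530 of the cycle, θ ≈ 171° — the full moon range.

full moon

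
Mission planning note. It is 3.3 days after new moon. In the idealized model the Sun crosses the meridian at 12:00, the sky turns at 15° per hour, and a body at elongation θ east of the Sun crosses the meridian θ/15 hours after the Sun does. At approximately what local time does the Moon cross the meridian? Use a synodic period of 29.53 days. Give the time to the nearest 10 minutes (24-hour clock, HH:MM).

Elongation θ = 360° × 3.3/29.53 ≈ 40.2°.
At 15° of sky rotation per hour, 40.2° corresponds to a 2.68 h lag.
12:00 + 2.682 h ≈ 14:41 → 14:40 to the nearest ten minutes.

14:40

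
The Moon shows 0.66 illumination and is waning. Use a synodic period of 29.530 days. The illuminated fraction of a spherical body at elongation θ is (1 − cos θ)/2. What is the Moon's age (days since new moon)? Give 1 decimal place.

Invert f = (1 − cos θ)/2 to get cos θ = 1 − 2(0.66) = -0.320, hence θ₀ = arccos -0.320 = 108.7°.
Since the Moon is past full (waning), take the reflex angle: θ = 360° − 108.7° = 251.3°.
Age = 29.530 × 251.3°/360° ≈ 20.62 days.

20.6 days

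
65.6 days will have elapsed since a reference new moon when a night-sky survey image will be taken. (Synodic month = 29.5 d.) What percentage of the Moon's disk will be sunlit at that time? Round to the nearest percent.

42%

65.6 d spans 2 complete synodic months (2 × 29.5 = 59.00 d) plus 6.60 d.
The Moon has covered 6.60/29.5 of its cycle, so θ ≈ 360° × 6.60/29.5 = 80.5°.
cos 80.5° = 0.164, so f = (1 − 0.164)/2 = 0.418, so 42%.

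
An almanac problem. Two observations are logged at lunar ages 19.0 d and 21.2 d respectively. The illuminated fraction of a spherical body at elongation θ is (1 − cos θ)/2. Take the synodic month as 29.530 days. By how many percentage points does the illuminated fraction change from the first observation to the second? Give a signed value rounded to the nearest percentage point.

First observation: θ = 360°·19.0/29.530 = 231.6°, so f = 0.810.
Second observation: θ = 258.4°, f = 0.600.
Δf = 0.600 − 0.810 = -0.210, i.e. -21 pp.

-21 pp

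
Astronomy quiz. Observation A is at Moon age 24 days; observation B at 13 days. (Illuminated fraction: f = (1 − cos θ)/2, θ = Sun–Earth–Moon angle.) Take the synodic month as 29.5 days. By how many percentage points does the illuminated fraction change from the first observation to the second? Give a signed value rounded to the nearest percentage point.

+66 percentage points

First observation: θ = 360°·24/29.5 = 292.9°, so f = 0.306.
Second observation: θ = 158.6°, f = 0.966.
Δf = 0.966 − 0.306 = +0.660, i.e. +66 pp.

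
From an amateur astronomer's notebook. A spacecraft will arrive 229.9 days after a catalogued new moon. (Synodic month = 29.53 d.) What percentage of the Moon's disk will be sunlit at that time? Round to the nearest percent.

39%

229.9/29.53 = 7.785 lunations, so 7 complete cycles and 23.19 d into the next.
Phase angle: θ = 360°·(23.19 d)/(29.53 d) = 282.7°.
cos 282.7° = 0.220, so f = (1 − 0.220)/2 = 0.390, so 39%.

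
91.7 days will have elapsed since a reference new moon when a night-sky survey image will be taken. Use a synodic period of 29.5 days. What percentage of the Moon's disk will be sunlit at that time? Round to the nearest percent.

91.7 d spans 3 complete synodic months (3 × 29.5 = 88.50 d) plus 3.20 d.
Elongation θ = 360° × 3.20/29.5 ≈ 39.1°.
Illuminated fraction = (1 − cos 39.1°)/2 = (1 − 0.777)/2 ≈ 0.112, so 11%.

11%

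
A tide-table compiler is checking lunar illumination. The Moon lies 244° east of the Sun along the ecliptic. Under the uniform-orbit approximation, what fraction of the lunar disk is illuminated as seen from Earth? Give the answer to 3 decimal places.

0.719

cos 244° = (-0.438), so f = (1 − (-0.438))/2 = 0.719.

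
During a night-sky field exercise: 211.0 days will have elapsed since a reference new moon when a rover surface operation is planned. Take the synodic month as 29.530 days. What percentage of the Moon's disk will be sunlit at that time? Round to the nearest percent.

19%

211.0 d spans 7 complete synodic months (7 × 29.530 = 206.71 d) plus 4.29 d.
Phase angle: θ = 360°·(4.29 d)/(29.530 d) = 52.3°.
cos 52.3° = 0.612, so f = (1 − 0.612)/2 = 0.194, so 19%.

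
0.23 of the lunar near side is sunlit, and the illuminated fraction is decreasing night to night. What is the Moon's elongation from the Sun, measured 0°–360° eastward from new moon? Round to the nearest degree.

303°

Invert f = (1 − cos θ)/2 to get cos θ = 1 − 2(0.23) = 0.540, hence θ₀ = arccos 0.540 = 57.3°.
Since the Moon is past full (waning), take the reflex angle: θ = 360° − 57.3° = 302.7°.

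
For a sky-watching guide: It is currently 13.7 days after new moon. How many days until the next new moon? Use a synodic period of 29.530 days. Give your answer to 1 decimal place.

The next new moon completes the synodic month: 29.530 − 13.7 = 15.830 days.

15.8 days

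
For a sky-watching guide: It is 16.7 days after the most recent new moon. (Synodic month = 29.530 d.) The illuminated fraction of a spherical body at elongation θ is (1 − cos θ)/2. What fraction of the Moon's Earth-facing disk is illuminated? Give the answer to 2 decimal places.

The Moon has covered 16.7/29.530 of its cycle, so θ ≈ 360° × 16.7/29.530 = 203.6°.
With cos θ = (-0.916), the lit fraction is (1 − (-0.916))/2 ≈ 0.958.

0.96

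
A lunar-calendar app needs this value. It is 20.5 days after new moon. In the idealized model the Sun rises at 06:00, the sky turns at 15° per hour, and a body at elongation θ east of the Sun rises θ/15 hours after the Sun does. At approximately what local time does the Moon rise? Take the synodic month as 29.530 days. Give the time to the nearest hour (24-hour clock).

23:00

The Moon has covered 20.5/29.530 of its cycle, so θ ≈ 360° × 20.5/29.530 = 249.9°.
At 15° of sky rotation per hour, 249.9° corresponds to a 16.66 h lag.
06:00 + 16.66 h ≈ 22:40 → 23:00 to the nearest hour.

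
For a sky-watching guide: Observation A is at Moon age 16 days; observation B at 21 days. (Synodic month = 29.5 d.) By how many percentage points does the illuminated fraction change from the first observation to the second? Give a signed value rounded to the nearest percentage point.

-36 pp

First observation: θ = 360°·16/29.5 = 195.3°, so f = 0.982.
Second observation: θ = 256.3°, f = 0.619.
Δf = 0.619 − 0.982 = -0.364, i.e. -36 pp.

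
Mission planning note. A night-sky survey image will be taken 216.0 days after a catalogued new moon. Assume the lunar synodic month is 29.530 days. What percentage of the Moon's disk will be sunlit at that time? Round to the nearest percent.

216.0 d spans 7 complete synodic months (7 × 29.530 = 206.71 d) plus 9.29 d.
The Moon has covered 9.29/29.530 of its cycle, so θ ≈ 360° × 9.29/29.530 = 113.3°.
cos 113.3° = (-0.395), so f = (1 − (-0.395))/2 = 0.697, so 70%.

70%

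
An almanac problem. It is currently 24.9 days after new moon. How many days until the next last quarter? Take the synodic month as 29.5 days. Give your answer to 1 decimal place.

Last quarter is 0.75 of the way through the cycle: age 0.75 × 29.5 = 22.125 d.
Already past this cycle's last quarter; the next is at 22.125 + 29.5 = 51.625 d, so 51.625 − 24.9 = 26.725 days.

26.7 days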